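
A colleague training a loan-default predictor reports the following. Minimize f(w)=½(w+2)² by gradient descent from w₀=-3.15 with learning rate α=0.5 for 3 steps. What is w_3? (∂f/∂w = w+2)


step 1: grad = -3.15+2 = -1.15; w = -3.15 - 0.5·(-1.15) = -2.575
step 2: grad = -2.575+2 = -0.575; w = -2.575 - 0.5·(-0.575) = -2.2875
step 3: grad = -2.2875+2 = -0.2875; w = -2.2875 - 0.5·(-0.2875) = -2.14375

-2.14375


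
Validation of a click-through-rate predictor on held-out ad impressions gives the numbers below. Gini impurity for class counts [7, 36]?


Probabilities: [7/43, 36/43] ≈ [0.1628, 0.8372]
Σpᵢ² = (49 + 1296)/43² = 1345/1849
Gini = 1 - Σpᵢ² = 1 - 1345/1849 = 0.2726

0.2726


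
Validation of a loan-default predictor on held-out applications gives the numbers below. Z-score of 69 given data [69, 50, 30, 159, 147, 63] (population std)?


μ = 86.3333, σ = 48.8183
z = (69 - 86.3333)/48.8183 = -0.3551

-0.3551


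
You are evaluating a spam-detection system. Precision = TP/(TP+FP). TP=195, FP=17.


Precision = TP/(TP+FP)
= 195/(195+17)
= 195/212 = 91.98%

91.98%


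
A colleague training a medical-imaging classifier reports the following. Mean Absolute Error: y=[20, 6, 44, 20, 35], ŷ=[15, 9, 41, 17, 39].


Absolute errors: |20-15|=5, |6-9|=3, |44-41|=3, |20-17|=3, |35-39|=4
Sum = 18
MAE = 18/5 = 18/5

18/5


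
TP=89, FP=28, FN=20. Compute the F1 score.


Precision = 89/117 = 0.7607
Recall = 89/109 = 0.8165
F1 = 2·P·R/(P+R) = 2·TP/(2·TP+FP+FN) = 178/(178+28+20) = 178/226 = 0.7876

0.7876


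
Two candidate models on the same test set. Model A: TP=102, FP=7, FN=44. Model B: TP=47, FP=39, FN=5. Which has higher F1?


Model A: P=102/109=0.9358, R=102/146=0.6986, F1=2PR/(P+R)=2TP/(2TP+FP+FN)=204/255=0.8
Model B: P=47/86=0.5465, R=47/52=0.9038, F1=2PR/(P+R)=2TP/(2TP+FP+FN)=94/138=0.6812
0.8 > 0.6812 → Model A

Model A


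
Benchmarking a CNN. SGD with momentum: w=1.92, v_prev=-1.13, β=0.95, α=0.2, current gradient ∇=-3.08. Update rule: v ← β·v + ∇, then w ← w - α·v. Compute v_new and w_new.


v_new = 0.95·-1.13 - 3.08 = -1.0735 - 3.08 = -4.1535
w_new = 1.92 - 0.2·-4.1535 = 1.92 + 0.8307 = 2.7507

v_new=-4.1535, w_new=2.7507


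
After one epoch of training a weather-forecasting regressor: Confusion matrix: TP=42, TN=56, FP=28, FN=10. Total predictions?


Total = TP + TN + FP + FN
= 42 + 56 + 28 + 10
= 136
(Predicted positive: 70, predicted negative: 66)

136


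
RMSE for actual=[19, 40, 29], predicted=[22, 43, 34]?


MSE = 43/3 = 14.3333
RMSE = √(43/3) = 3.7859

3.7859


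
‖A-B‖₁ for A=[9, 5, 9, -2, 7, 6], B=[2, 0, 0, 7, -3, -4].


d = |9-2| + |5-0| + |9-0| + |-2-7| + |7+ 3| + |6+ 4|
  = 7 + 5 + 9 + 9 + 10 + 10
  = 50

50


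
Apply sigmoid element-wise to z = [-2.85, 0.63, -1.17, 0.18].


σ(-2.85) = 1/(1+e^2.85) = 0.0547
σ(0.63) = 1/(1+e^-0.63) = 0.6525
σ(-1.17) = 1/(1+e^1.17) = 0.2369
σ(0.18) = 1/(1+e^-0.18) = 0.5449
result = [0.0547, 0.6525, 0.2369, 0.5449]

[0.0547, 0.6525, 0.2369, 0.5449]


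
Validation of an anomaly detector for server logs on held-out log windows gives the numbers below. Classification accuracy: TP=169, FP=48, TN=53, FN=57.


Accuracy = (TP+TN)/(TP+TN+FP+FN)
= (169+53)/(327)
= 222/327 = 67.89%

67.89%


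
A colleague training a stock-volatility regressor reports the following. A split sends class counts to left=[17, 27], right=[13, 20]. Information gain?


Parent = [30, 47], H_parent = 0.9645
H_left = 0.9624 (n=44), H_right = 0.9673 (n=33)
H_children = (44/77)·0.9624 + (33/77)·0.9673 = 0.9645
IG = 0.9645 - 0.9645 = 0.0

0.0


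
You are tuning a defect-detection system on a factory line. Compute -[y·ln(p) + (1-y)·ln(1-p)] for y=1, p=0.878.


BCE = -[y·ln(p) + (1-y)·ln(1-p)]
= -1·ln(0.878) - 0
= -ln(0.878) = 0.1301

0.1301


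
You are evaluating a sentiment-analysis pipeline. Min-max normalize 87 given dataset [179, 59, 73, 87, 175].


min=59, max=179
(87-59)/(179-59) = 28/120 = 0.2333

0.2333


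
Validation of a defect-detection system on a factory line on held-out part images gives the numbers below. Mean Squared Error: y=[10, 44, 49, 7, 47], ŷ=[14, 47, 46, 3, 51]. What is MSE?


Squared errors: (10-14)²=16, (44-47)²=9, (49-46)²=9, (7-3)²=16, (47-51)²=16
Sum = 66
MSE = 66/5 = 66/5

66/5


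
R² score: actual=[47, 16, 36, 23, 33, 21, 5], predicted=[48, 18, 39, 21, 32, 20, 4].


ȳ = 25.8571
SS_res = Σ(y-ŷ)² = 21
SS_tot = Σ(y-ȳ)² = 1164.86
R² = 1 - SS_res/SS_tot = 1 - 0.018 = 0.982

0.982


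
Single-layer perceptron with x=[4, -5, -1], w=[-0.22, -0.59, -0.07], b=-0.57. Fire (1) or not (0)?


z = (4)·(-0.22) + (-5)·(-0.59) + (-1)·(-0.07) - 0.57
  = 1.57
step(z) = 1 (z≥0)

1


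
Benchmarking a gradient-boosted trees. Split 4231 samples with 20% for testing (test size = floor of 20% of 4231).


Test = ⌊4231·20/100⌋ = 846
Train = 4231 - 846 = 3385

Train: 3385, Test: 846


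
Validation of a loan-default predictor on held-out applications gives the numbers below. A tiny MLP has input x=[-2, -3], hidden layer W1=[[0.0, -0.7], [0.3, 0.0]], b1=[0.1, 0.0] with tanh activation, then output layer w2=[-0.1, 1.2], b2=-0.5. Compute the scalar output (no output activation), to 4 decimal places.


z1[0] = (0.0)·(-2) + (-0.7)·(-3) + 0.1 = 2.2
z1[1] = (0.3)·(-2) + (0.0)·(-3) + 0.0 = -0.6
h = tanh(z1) = [0.9757, -0.537]
output = (-0.1)·(0.9757) + (1.2)·(-0.537) - 0.5 = -1.242

-1.242


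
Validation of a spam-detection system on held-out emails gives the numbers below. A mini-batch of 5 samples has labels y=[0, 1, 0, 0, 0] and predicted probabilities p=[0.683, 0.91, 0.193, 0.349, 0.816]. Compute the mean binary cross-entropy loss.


L[0] = -ln(1-0.683) = -ln(0.317) = 1.1489
L[1] = -ln(0.91) = 0.0943
L[2] = -ln(1-0.193) = -ln(0.807) = 0.2144
L[3] = -ln(1-0.349) = -ln(0.651) = 0.4292
L[4] = -ln(1-0.816) = -ln(0.184) = 1.6928
mean = (1.1489 + 0.0943 + 0.2144 + 0.4292 + 1.6928)/5 = 0.7159

0.7159


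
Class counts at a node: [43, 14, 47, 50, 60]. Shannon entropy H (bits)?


Probabilities: [43/214, 14/214, 47/214, 50/214, 60/214] ≈ [0.2009, 0.0654, 0.2196, 0.2336, 0.2804]
H = -((43/214)·log₂(43/214) + (14/214)·log₂(14/214) + (47/214)·log₂(47/214) + (50/214)·log₂(50/214) + (60/214)·log₂(60/214))
  = 2.2073 bits

2.2073 bits


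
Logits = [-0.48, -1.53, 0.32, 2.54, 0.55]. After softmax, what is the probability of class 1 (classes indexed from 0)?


Exponentials: e^-0.48=0.6188, e^-1.53=0.2165, e^0.32=1.3771, e^2.54=12.6797, e^0.55=1.7333
Sum = 16.6254
Softmax = [0.0372, 0.013, 0.0828, 0.7627, 0.1043]
p[1] = 0.2165/16.6254 = 0.013

0.013


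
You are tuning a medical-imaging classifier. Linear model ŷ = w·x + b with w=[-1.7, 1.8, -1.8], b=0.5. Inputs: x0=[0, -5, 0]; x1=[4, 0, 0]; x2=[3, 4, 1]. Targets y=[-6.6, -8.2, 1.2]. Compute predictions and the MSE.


ŷ0 = (-1.7)·(0) + (1.8)·(-5) + (-1.8)·(0) + 0.5 = -8.5
ŷ1 = (-1.7)·(4) + (1.8)·(0) + (-1.8)·(0) + 0.5 = -6.3
ŷ2 = (-1.7)·(3) + (1.8)·(4) + (-1.8)·(1) + 0.5 = 0.8
errors² = [3.61, 3.61, 0.16]
MSE = 7.3800/3 = 2.46

2.46


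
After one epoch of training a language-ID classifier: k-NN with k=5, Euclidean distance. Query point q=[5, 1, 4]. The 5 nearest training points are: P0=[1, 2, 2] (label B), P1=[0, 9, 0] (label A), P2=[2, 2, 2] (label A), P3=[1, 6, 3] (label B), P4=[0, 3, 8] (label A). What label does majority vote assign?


d(q,P0) = 4.5826  (label B)
d(q,P1) = 10.247  (label A)
d(q,P2) = 3.7417  (label A)
d(q,P3) = 6.4807  (label B)
d(q,P4) = 6.7082  (label A)
Votes: A=3, B=2
Majority → A

A


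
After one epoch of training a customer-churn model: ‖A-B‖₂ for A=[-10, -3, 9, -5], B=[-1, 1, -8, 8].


d = √((-10+ 1)² + (-3-1)² + (9+ 8)² + (-5-8)²)
  = √(81 + 16 + 289 + 169)
  = √555 = 23.5584

23.5584


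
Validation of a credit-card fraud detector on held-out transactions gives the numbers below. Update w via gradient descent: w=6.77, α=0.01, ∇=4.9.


w_new = w - α·∇
= 6.77 - 0.01·4.9
= 6.77 - 0.049
= 6.721

6.721


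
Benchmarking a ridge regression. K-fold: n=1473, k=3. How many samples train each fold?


Fold size = 1473/3 = 491
Training per fold = 1473 - 491 = 982

982


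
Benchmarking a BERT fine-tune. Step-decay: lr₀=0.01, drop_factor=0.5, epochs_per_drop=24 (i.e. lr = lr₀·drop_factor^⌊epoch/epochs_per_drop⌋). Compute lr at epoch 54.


n_drops = ⌊54/24⌋ = 2
lr = 0.01·0.5^2 = 0.01·0.25 = 0.0025

0.0025


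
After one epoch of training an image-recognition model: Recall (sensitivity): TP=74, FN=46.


Recall = TP/(TP+FN)
= 74/(74+46)
= 74/120 = 61.67%

61.67%


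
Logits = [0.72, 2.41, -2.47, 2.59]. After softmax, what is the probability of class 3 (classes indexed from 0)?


Exponentials: e^0.72=2.0544, e^2.41=11.134, e^-2.47=0.0846, e^2.59=13.3298
Sum = 26.6028
Softmax = [0.0772, 0.4185, 0.0032, 0.5011]
p[3] = 13.3298/26.6028 = 0.5011

0.5011


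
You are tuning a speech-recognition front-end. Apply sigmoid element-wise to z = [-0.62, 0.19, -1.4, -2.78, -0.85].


σ(-0.62) = 1/(1+e^0.62) = 0.3498
σ(0.19) = 1/(1+e^-0.19) = 0.5474
σ(-1.4) = 1/(1+e^1.4) = 0.1978
σ(-2.78) = 1/(1+e^2.78) = 0.0584
σ(-0.85) = 1/(1+e^0.85) = 0.2994
result = [0.3498, 0.5474, 0.1978, 0.0584, 0.2994]

[0.3498, 0.5474, 0.1978, 0.0584, 0.2994]


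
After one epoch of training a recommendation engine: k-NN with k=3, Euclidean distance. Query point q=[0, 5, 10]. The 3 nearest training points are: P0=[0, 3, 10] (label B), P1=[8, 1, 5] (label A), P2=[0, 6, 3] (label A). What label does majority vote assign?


d(q,P0) = 2.0  (label B)
d(q,P1) = 10.247  (label A)
d(q,P2) = 7.0711  (label A)
Votes: A=2, B=1
Majority → A

A


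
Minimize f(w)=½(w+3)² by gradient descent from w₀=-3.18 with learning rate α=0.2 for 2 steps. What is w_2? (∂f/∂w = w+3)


step 1: grad = -3.18+3 = -0.18; w = -3.18 - 0.2·(-0.18) = -3.144
step 2: grad = -3.144+3 = -0.144; w = -3.144 - 0.2·(-0.144) = -3.1152

-3.1152


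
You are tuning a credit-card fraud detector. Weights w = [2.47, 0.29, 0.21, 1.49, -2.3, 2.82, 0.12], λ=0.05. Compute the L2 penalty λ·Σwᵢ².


‖w‖₂² = (2.47)² + (0.29)² + (0.21)² + (1.49)² + (-2.3)² + (2.82)² + (0.12)²
     = 6.1009 + 0.0841 + 0.0441 + 2.2201 + 5.29 + 7.9524 + 0.0144
     = 21.706
λ·‖w‖₂² = 0.05·21.706 = 1.0853

1.0853


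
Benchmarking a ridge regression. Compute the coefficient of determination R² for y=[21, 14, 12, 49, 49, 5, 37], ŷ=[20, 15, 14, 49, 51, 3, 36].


ȳ = 26.7143
SS_res = Σ(y-ŷ)² = 15
SS_tot = Σ(y-ȳ)² = 1981.43
R² = 1 - SS_res/SS_tot = 1 - 0.0076 = 0.9924

0.9924


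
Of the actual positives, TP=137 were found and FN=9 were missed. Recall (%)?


Recall = TP/(TP+FN)
= 137/(137+9)
= 137/146 = 93.84%

93.84%


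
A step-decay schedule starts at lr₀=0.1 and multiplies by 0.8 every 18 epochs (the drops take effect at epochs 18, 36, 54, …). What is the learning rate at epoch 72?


n_drops = ⌊72/18⌋ = 4
lr = 0.1·0.8^4 = 0.1·0.4096 = 0.04096

0.04096


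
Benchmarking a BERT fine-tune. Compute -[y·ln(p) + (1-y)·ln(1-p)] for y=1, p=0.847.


BCE = -[y·ln(p) + (1-y)·ln(1-p)]
= -1·ln(0.847) - 0
= -ln(0.847) = 0.1661

0.1661


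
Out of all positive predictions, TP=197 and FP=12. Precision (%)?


Precision = TP/(TP+FP)
= 197/(197+12)
= 197/209 = 94.26%

94.26%


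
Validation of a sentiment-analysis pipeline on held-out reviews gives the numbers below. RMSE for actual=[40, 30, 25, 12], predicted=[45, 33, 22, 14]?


MSE = 47/4 = 11.75
RMSE = √(47/4) = 3.4278

3.4278


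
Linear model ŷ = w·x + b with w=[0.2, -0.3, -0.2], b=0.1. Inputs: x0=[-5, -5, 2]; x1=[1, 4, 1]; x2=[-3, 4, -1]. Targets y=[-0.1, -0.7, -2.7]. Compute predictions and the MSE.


ŷ0 = (0.2)·(-5) + (-0.3)·(-5) + (-0.2)·(2) + 0.1 = 0.2
ŷ1 = (0.2)·(1) + (-0.3)·(4) + (-0.2)·(1) + 0.1 = -1.1
ŷ2 = (0.2)·(-3) + (-0.3)·(4) + (-0.2)·(-1) + 0.1 = -1.5
errors² = [0.09, 0.16, 1.44]
MSE = 1.6900/3 = 0.5633

0.5633


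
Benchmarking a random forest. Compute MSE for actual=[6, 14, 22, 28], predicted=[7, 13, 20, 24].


Squared errors: (6-7)²=1, (14-13)²=1, (22-20)²=4, (28-24)²=16
Sum = 22
MSE = 22/4 = 11/2

11/2


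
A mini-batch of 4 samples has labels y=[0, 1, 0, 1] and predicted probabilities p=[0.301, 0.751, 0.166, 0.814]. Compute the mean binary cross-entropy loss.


L[0] = -ln(1-0.301) = -ln(0.699) = 0.3581
L[1] = -ln(0.751) = 0.2863
L[2] = -ln(1-0.166) = -ln(0.834) = 0.1815
L[3] = -ln(0.814) = 0.2058
mean = (0.3581 + 0.2863 + 0.1815 + 0.2058)/4 = 0.2579

0.2579


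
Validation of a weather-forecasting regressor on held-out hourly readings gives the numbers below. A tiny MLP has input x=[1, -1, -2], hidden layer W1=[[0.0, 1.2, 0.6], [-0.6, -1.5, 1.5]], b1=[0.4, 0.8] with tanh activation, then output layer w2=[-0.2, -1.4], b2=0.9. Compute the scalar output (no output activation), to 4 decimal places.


z1[0] = (0.0)·(1) + (1.2)·(-1) + (0.6)·(-2) + 0.4 = -2.0
z1[1] = (-0.6)·(1) + (-1.5)·(-1) + (1.5)·(-2) + 0.8 = -1.3
h = tanh(z1) = [-0.964, -0.8617]
output = (-0.2)·(-0.964) + (-1.4)·(-0.8617) + 0.9 = 2.2992

2.2992


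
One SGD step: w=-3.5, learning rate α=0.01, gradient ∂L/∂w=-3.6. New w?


w_new = w - α·∇
= -3.5 - 0.01·-3.6
= -3.5 + 0.036
= -3.464

-3.464


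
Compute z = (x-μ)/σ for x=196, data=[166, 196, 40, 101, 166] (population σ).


μ = 133.8, σ = 56.2438
z = (196 - 133.8)/56.2438 = 1.1059

1.1059


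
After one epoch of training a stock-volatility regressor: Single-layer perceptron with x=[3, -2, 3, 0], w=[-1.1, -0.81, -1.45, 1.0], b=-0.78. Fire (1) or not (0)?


z = (3)·(-1.1) + (-2)·(-0.81) + (3)·(-1.45) + (0)·(1.0) - 0.78
  = -6.81
step(z) = 0 (z<0)

0


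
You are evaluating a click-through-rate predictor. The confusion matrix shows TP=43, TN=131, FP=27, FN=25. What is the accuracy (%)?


Accuracy = (TP+TN)/(TP+TN+FP+FN)
= (43+131)/(226)
= 174/226 = 76.99%

76.99%


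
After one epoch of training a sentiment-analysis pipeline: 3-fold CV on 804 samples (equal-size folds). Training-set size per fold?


Fold size = 804/3 = 268
Training per fold = 804 - 268 = 536

536


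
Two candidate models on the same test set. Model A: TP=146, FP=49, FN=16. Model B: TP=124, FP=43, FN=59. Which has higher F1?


Model A: P=146/195=0.7487, R=146/162=0.9012, F1=2PR/(P+R)=2TP/(2TP+FP+FN)=292/357=0.8179
Model B: P=124/167=0.7425, R=124/183=0.6776, F1=2PR/(P+R)=2TP/(2TP+FP+FN)=248/350=0.7086
0.8179 > 0.7086 → Model A

Model A


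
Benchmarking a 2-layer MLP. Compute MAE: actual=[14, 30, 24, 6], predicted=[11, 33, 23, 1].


Absolute errors: |14-11|=3, |30-33|=3, |24-23|=1, |6-1|=5
Sum = 12
MAE = 12/4 = 3

3


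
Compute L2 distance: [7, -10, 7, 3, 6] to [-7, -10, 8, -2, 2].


d = √((7+ 7)² + (-10+ 10)² + (7-8)² + (3+ 2)² + (6-2)²)
  = √(196 + 0 + 1 + 25 + 16)
  = √238 = 15.4272

15.4272


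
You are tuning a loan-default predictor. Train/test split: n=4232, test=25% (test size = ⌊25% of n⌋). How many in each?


Test = ⌊4232·25/100⌋ = 1058
Train = 4232 - 1058 = 3174

Train: 3174, Test: 1058


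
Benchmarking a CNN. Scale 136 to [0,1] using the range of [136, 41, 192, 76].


min=41, max=192
(136-41)/(192-41) = 95/151 = 0.6291

0.6291


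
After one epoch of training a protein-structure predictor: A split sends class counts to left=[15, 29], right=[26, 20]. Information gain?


Parent = [41, 49], H_parent = 0.9943
H_left = 0.9257 (n=44), H_right = 0.9877 (n=46)
H_children = (44/90)·0.9257 + (46/90)·0.9877 = 0.9574
IG = 0.9943 - 0.9574 = 0.0369

0.0369


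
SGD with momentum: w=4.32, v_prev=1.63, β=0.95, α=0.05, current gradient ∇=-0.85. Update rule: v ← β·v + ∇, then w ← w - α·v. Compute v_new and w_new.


v_new = 0.95·1.63 - 0.85 = 1.5485 - 0.85 = 0.6985
w_new = 4.32 - 0.05·0.6985 = 4.32 - 0.034925 = 4.285075

v_new=0.6985, w_new=4.285075


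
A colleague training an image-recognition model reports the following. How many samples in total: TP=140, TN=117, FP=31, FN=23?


Total = TP + TN + FP + FN
= 140 + 117 + 31 + 23
= 311
(Predicted positive: 171, predicted negative: 140)

311


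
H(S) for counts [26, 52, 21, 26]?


Probabilities: [26/125, 52/125, 21/125, 26/125] ≈ [0.208, 0.416, 0.168, 0.208]
H = -((26/125)·log₂(26/125) + (52/125)·log₂(52/125) + (21/125)·log₂(21/125) + (26/125)·log₂(26/125))
  = 1.9011 bits

1.9011 bits


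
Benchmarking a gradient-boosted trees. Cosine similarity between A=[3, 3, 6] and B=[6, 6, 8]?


A·B = 3·6 + 3·6 + 6·8 = 84
‖A‖ = √54 = 7.3485, ‖B‖ = √136 = 11.6619
cos = 84/(√54·√136) = 84/√7344 = 0.9802

0.9802


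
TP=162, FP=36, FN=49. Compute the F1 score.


Precision = 162/198 = 0.8182
Recall = 162/211 = 0.7678
F1 = 2·P·R/(P+R) = 2·TP/(2·TP+FP+FN) = 324/(324+36+49) = 324/409 = 0.7922

0.7922


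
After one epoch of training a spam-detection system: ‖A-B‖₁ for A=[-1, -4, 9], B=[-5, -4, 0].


d = |-1+ 5| + |-4+ 4| + |9-0|
  = 4 + 0 + 9
  = 13

13


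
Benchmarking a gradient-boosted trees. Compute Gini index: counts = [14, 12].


Probabilities: [14/26, 12/26] ≈ [0.5385, 0.4615]
Σpᵢ² = (196 + 144)/26² = 340/676
Gini = 1 - Σpᵢ² = 1 - 340/676 = 0.497

0.497


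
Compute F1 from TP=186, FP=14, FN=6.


Precision = 186/200 = 0.93
Recall = 186/192 = 0.9688
F1 = 2·P·R/(P+R) = 2·TP/(2·TP+FP+FN) = 372/(372+14+6) = 372/392 = 0.949

0.949


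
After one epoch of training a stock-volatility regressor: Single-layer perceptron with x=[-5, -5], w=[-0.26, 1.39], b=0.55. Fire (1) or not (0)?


z = (-5)·(-0.26) + (-5)·(1.39) + 0.55
  = -5.1
step(z) = 0 (z<0)

0


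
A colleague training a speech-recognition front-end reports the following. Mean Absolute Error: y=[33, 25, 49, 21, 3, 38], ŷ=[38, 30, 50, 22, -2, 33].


Absolute errors: |33-38|=5, |25-30|=5, |49-50|=1, |21-22|=1, |3+ 2|=5, |38-33|=5
Sum = 22
MAE = 22/6 = 11/3

11/3


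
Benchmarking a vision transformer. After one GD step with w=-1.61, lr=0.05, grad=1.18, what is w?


w_new = w - α·∇
= -1.61 - 0.05·1.18
= -1.61 - 0.059
= -1.669

-1.669


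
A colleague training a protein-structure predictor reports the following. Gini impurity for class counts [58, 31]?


Probabilities: [58/89, 31/89] ≈ [0.6517, 0.3483]
Σpᵢ² = (3364 + 961)/89² = 4325/7921
Gini = 1 - Σpᵢ² = 1 - 4325/7921 = 0.454

0.454


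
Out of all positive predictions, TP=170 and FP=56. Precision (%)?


Precision = TP/(TP+FP)
= 170/(170+56)
= 170/226 = 75.22%

75.22%


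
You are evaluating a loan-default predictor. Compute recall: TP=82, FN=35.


Recall = TP/(TP+FN)
= 82/(82+35)
= 82/117 = 70.09%

70.09%


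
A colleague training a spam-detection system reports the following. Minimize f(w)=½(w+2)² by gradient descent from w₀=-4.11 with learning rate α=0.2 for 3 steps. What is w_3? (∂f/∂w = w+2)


step 1: grad = -4.11+2 = -2.11; w = -4.11 - 0.2·(-2.11) = -3.688
step 2: grad = -3.688+2 = -1.688; w = -3.688 - 0.2·(-1.688) = -3.3504
step 3: grad = -3.3504+2 = -1.3504; w = -3.3504 - 0.2·(-1.3504) = -3.08032

-3.08032


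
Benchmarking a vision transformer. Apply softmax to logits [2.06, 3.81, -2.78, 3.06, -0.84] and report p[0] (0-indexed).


Exponentials: e^2.06=7.846, e^3.81=45.1504, e^-2.78=0.062, e^3.06=21.3276, e^-0.84=0.4317
Sum = 74.8177
Softmax = [0.1049, 0.6035, 0.0008, 0.2851, 0.0058]
p[0] = 7.846/74.8177 = 0.1049

0.1049


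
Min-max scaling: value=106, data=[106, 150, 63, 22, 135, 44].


min=22, max=150
(106-22)/(150-22) = 84/128 = 0.6562

0.6562


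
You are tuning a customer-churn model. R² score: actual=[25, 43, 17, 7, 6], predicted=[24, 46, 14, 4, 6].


ȳ = 19.6
SS_res = Σ(y-ŷ)² = 28
SS_tot = Σ(y-ȳ)² = 927.2
R² = 1 - SS_res/SS_tot = 1 - 0.0302 = 0.9698

0.9698


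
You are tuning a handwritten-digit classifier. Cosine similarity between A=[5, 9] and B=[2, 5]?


A·B = 5·2 + 9·5 = 55
‖A‖ = √106 = 10.2956, ‖B‖ = √29 = 5.3852
cos = 55/(√106·√29) = 55/√3074 = 0.992

0.992


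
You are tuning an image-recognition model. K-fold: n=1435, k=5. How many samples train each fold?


Fold size = 1435/5 = 287
Training per fold = 1435 - 287 = 1148

1148


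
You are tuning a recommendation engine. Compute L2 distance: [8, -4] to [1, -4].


d = √((8-1)² + (-4+ 4)²)
  = √(49 + 0)
  = √49 = 7.0

7.0


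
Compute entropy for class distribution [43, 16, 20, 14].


Probabilities: [43/93, 16/93, 20/93, 14/93] ≈ [0.4624, 0.172, 0.2151, 0.1505]
H = -((43/93)·log₂(43/93) + (16/93)·log₂(16/93) + (20/93)·log₂(20/93) + (14/93)·log₂(14/93))
  = 1.8395 bits

1.8395 bits


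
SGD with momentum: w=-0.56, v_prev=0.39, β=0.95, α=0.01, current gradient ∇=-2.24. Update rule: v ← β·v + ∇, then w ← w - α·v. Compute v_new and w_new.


v_new = 0.95·0.39 - 2.24 = 0.3705 - 2.24 = -1.8695
w_new = -0.56 - 0.01·-1.8695 = -0.56 + 0.018695 = -0.541305

v_new=-1.8695, w_new=-0.541305


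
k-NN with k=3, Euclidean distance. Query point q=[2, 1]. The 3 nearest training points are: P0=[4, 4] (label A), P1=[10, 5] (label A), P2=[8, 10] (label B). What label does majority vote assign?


d(q,P0) = 3.6056  (label A)
d(q,P1) = 8.9443  (label A)
d(q,P2) = 10.8167  (label B)
Votes: A=2, B=1
Majority → A

A


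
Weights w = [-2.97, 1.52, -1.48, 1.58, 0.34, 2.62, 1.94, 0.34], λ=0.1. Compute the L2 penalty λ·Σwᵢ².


‖w‖₂² = (-2.97)² + (1.52)² + (-1.48)² + (1.58)² + (0.34)² + (2.62)² + (1.94)² + (0.34)²
     = 8.8209 + 2.3104 + 2.1904 + 2.4964 + 0.1156 + 6.8644 + 3.7636 + 0.1156
     = 26.6773
λ·‖w‖₂² = 0.1·26.6773 = 2.66773

2.66773


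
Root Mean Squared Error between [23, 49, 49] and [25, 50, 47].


MSE = 9/3 = 3
RMSE = √(9/3) = 1.7321

1.7321


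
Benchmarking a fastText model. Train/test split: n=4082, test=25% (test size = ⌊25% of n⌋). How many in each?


Test = ⌊4082·25/100⌋ = 1020
Train = 4082 - 1020 = 3062

Train: 3062, Test: 1020


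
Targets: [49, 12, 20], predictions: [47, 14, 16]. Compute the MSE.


Squared errors: (49-47)²=4, (12-14)²=4, (20-16)²=16
Sum = 24
MSE = 24/3 = 8

8


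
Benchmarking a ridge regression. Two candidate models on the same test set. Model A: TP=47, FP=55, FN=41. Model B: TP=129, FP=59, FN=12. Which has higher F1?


Model A: P=47/102=0.4608, R=47/88=0.5341, F1=2PR/(P+R)=2TP/(2TP+FP+FN)=94/190=0.4947
Model B: P=129/188=0.6862, R=129/141=0.9149, F1=2PR/(P+R)=2TP/(2TP+FP+FN)=258/329=0.7842
0.4947 < 0.7842 → Model B

Model B


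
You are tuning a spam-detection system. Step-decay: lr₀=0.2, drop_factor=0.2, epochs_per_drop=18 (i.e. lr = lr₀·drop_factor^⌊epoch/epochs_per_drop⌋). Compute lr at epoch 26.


n_drops = ⌊26/18⌋ = 1
lr = 0.2·0.2^1 = 0.2·0.2 = 0.04

0.04


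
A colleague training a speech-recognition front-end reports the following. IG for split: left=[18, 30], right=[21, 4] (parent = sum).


Parent = [39, 34], H_parent = 0.9966
H_left = 0.9544 (n=48), H_right = 0.6343 (n=25)
H_children = (48/73)·0.9544 + (25/73)·0.6343 = 0.8448
IG = 0.9966 - 0.8448 = 0.1518

0.1518


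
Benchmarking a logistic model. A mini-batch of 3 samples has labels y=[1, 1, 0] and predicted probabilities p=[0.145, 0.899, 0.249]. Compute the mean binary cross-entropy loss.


L[0] = -ln(0.145) = 1.931
L[1] = -ln(0.899) = 0.1065
L[2] = -ln(1-0.249) = -ln(0.751) = 0.2863
mean = (1.931 + 0.1065 + 0.2863)/3 = 0.7746

0.7746


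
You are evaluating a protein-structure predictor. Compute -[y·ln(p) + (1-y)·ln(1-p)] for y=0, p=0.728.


BCE = -[y·ln(p) + (1-y)·ln(1-p)]
= -0 - 1·ln(1-0.728)
= -ln(0.272) = 1.302

1.302


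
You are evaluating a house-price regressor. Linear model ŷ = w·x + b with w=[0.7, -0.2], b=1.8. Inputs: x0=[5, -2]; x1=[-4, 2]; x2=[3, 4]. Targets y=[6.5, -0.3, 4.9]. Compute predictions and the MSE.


ŷ0 = (0.7)·(5) + (-0.2)·(-2) + 1.8 = 5.7
ŷ1 = (0.7)·(-4) + (-0.2)·(2) + 1.8 = -1.4
ŷ2 = (0.7)·(3) + (-0.2)·(4) + 1.8 = 3.1
errors² = [0.64, 1.21, 3.24]
MSE = 5.0900/3 = 1.6967

1.6967


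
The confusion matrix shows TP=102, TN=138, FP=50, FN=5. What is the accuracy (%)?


Accuracy = (TP+TN)/(TP+TN+FP+FN)
= (102+138)/(295)
= 240/295 = 81.36%

81.36%


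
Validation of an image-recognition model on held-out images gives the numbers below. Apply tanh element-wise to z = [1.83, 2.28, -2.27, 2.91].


tanh(1.83) = 0.9498
tanh(2.28) = 0.9793
tanh(-2.27) = -0.9789
tanh(2.91) = 0.9941
result = [0.9498, 0.9793, -0.9789, 0.9941]

[0.9498, 0.9793, -0.9789, 0.9941]


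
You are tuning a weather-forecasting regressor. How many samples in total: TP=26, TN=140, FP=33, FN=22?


Total = TP + TN + FP + FN
= 26 + 140 + 33 + 22
= 221
(Predicted positive: 59, predicted negative: 162)

221


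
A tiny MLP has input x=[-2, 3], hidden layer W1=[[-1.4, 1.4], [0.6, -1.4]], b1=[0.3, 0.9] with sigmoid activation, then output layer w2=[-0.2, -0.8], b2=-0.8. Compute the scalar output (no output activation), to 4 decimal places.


z1[0] = (-1.4)·(-2) + (1.4)·(3) + 0.3 = 7.3
z1[1] = (0.6)·(-2) + (-1.4)·(3) + 0.9 = -4.5
h = sigmoid(z1) = [0.9993, 0.011]
output = (-0.2)·(0.9993) + (-0.8)·(0.011) - 0.8 = -1.0087

-1.0087


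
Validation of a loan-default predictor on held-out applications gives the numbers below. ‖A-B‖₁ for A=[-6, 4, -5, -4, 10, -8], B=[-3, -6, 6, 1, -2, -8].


d = |-6+ 3| + |4+ 6| + |-5-6| + |-4-1| + |10+ 2| + |-8+ 8|
  = 3 + 10 + 11 + 5 + 12 + 0
  = 41

41


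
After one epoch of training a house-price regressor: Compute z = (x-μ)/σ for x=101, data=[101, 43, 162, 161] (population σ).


μ = 116.75, σ = 49.2259
z = (101 - 116.75)/49.2259 = -0.32

-0.32


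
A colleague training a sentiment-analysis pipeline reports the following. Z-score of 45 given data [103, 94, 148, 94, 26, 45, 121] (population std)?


μ = 90.1429, σ = 38.9997
z = (45 - 90.1429)/38.9997 = -1.1575

-1.1575


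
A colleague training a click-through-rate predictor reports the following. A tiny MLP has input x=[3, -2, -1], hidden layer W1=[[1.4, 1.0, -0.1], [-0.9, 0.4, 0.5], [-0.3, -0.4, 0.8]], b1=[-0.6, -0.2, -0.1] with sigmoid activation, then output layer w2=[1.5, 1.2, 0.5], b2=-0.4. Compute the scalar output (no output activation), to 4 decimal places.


z1[0] = (1.4)·(3) + (1.0)·(-2) + (-0.1)·(-1) - 0.6 = 1.7
z1[1] = (-0.9)·(3) + (0.4)·(-2) + (0.5)·(-1) - 0.2 = -4.2
z1[2] = (-0.3)·(3) + (-0.4)·(-2) + (0.8)·(-1) - 0.1 = -1.0
h = sigmoid(z1) = [0.8455, 0.0148, 0.2689]
output = (1.5)·(0.8455) + (1.2)·(0.0148) + (0.5)·(0.2689) - 0.4 = 1.0205

1.0205


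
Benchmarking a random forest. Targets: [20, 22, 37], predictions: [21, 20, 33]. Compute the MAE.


Absolute errors: |20-21|=1, |22-20|=2, |37-33|=4
Sum = 7
MAE = 7/3 = 7/3

7/3


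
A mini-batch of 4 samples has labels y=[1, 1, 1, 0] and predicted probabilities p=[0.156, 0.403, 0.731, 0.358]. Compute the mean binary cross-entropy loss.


L[0] = -ln(0.156) = 1.8579
L[1] = -ln(0.403) = 0.9088
L[2] = -ln(0.731) = 0.3133
L[3] = -ln(1-0.358) = -ln(0.642) = 0.4432
mean = (1.8579 + 0.9088 + 0.3133 + 0.4432)/4 = 0.8808

0.8808


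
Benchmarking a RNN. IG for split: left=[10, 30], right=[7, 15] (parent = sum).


Parent = [17, 45], H_parent = 0.8474
H_left = 0.8113 (n=40), H_right = 0.9024 (n=22)
H_children = (40/62)·0.8113 + (22/62)·0.9024 = 0.8436
IG = 0.8474 - 0.8436 = 0.0038

0.0038


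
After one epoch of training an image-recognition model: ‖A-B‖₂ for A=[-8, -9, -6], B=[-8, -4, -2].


d = √((-8+ 8)² + (-9+ 4)² + (-6+ 2)²)
  = √(0 + 25 + 16)
  = √41 = 6.4031

6.4031


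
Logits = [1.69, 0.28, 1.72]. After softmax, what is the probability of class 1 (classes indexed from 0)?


Exponentials: e^1.69=5.4195, e^0.28=1.3231, e^1.72=5.5845
Sum = 12.3271
Softmax = [0.4396, 0.1073, 0.453]
p[1] = 1.3231/12.3271 = 0.1073

0.1073


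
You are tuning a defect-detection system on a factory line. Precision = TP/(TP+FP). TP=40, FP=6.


Precision = TP/(TP+FP)
= 40/(40+6)
= 40/46 = 86.96%

86.96%


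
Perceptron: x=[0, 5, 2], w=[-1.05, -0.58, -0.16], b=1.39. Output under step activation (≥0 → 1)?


z = (0)·(-1.05) + (5)·(-0.58) + (2)·(-0.16) + 1.39
  = -1.83
step(z) = 0 (z<0)

0


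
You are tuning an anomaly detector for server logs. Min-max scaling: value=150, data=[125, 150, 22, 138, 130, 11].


min=11, max=150
(150-11)/(150-11) = 139/139 = 1.0

1.0


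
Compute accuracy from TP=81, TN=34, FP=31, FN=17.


Accuracy = (TP+TN)/(TP+TN+FP+FN)
= (81+34)/(163)
= 115/163 = 70.55%

70.55%


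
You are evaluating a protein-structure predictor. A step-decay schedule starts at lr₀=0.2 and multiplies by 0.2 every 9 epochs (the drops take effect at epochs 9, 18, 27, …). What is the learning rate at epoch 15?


n_drops = ⌊15/9⌋ = 1
lr = 0.2·0.2^1 = 0.2·0.2 = 0.04

0.04


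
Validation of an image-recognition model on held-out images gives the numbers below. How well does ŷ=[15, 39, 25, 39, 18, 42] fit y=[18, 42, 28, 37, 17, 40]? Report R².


ȳ = 30.3333
SS_res = Σ(y-ŷ)² = 36
SS_tot = Σ(y-ȳ)² = 609.33
R² = 1 - SS_res/SS_tot = 1 - 0.0591 = 0.9409

0.9409


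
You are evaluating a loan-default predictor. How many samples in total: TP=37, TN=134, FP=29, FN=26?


Total = TP + TN + FP + FN
= 37 + 134 + 29 + 26
= 226
(Predicted positive: 66, predicted negative: 160)

226


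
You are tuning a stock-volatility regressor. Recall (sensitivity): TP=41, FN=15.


Recall = TP/(TP+FN)
= 41/(41+15)
= 41/56 = 73.21%

73.21%


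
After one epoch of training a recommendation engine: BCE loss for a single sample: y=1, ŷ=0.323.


BCE = -[y·ln(p) + (1-y)·ln(1-p)]
= -1·ln(0.323) - 0
= -ln(0.323) = 1.1301

1.1301


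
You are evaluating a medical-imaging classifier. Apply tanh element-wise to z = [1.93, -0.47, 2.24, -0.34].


tanh(1.93) = 0.9587
tanh(-0.47) = -0.4382
tanh(2.24) = 0.9776
tanh(-0.34) = -0.3275
result = [0.9587, -0.4382, 0.9776, -0.3275]

[0.9587, -0.4382, 0.9776, -0.3275]


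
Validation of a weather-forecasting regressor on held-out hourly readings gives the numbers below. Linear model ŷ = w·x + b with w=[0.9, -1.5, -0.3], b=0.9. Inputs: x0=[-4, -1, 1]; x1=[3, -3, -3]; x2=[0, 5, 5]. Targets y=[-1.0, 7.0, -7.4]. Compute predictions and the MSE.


ŷ0 = (0.9)·(-4) + (-1.5)·(-1) + (-0.3)·(1) + 0.9 = -1.5
ŷ1 = (0.9)·(3) + (-1.5)·(-3) + (-0.3)·(-3) + 0.9 = 9.0
ŷ2 = (0.9)·(0) + (-1.5)·(5) + (-0.3)·(5) + 0.9 = -8.1
errors² = [0.25, 4.0, 0.49]
MSE = 4.7400/3 = 1.58

1.58


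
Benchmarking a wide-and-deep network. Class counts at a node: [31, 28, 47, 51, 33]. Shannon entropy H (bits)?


Probabilities: [31/190, 28/190, 47/190, 51/190, 33/190] ≈ [0.1632, 0.1474, 0.2474, 0.2684, 0.1737]
H = -((31/190)·log₂(31/190) + (28/190)·log₂(28/190) + (47/190)·log₂(47/190) + (51/190)·log₂(51/190) + (33/190)·log₂(33/190))
  = 2.2803 bits

2.2803 bits


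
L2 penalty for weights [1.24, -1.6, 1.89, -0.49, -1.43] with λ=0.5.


‖w‖₂² = (1.24)² + (-1.6)² + (1.89)² + (-0.49)² + (-1.43)²
     = 1.5376 + 2.56 + 3.5721 + 0.2401 + 2.0449
     = 9.9547
λ·‖w‖₂² = 0.5·9.9547 = 4.97735

4.97735


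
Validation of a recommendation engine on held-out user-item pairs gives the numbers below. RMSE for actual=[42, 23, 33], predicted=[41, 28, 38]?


MSE = 51/3 = 17
RMSE = √(51/3) = 4.1231

4.1231


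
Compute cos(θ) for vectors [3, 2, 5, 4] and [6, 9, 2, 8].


A·B = 3·6 + 2·9 + 5·2 + 4·8 = 78
‖A‖ = √54 = 7.3485, ‖B‖ = √185 = 13.6015
cos = 78/(√54·√185) = 78/√9990 = 0.7804

0.7804


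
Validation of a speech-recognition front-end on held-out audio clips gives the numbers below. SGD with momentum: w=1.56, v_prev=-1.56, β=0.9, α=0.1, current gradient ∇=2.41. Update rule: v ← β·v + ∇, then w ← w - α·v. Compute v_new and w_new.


v_new = 0.9·-1.56 + 2.41 = -1.404 + 2.41 = 1.006
w_new = 1.56 - 0.1·1.006 = 1.56 - 0.1006 = 1.4594

v_new=1.006, w_new=1.4594


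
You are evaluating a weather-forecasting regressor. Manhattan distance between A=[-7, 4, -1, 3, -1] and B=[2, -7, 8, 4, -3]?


d = |-7-2| + |4+ 7| + |-1-8| + |3-4| + |-1+ 3|
  = 9 + 11 + 9 + 1 + 2
  = 32

32


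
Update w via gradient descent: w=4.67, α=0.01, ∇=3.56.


w_new = w - α·∇
= 4.67 - 0.01·3.56
= 4.67 - 0.0356
= 4.6344

4.6344


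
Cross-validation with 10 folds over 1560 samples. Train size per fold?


Fold size = 1560/10 = 156
Training per fold = 1560 - 156 = 1404

1404


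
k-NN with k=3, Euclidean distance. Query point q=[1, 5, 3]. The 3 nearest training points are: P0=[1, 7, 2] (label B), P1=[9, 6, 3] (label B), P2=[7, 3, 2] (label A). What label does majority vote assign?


d(q,P0) = 2.2361  (label B)
d(q,P1) = 8.0623  (label B)
d(q,P2) = 6.4031  (label A)
Votes: A=1, B=2
Majority → B

B


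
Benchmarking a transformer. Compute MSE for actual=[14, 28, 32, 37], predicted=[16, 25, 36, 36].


Squared errors: (14-16)²=4, (28-25)²=9, (32-36)²=16, (37-36)²=1
Sum = 30
MSE = 30/4 = 15/2

15/2


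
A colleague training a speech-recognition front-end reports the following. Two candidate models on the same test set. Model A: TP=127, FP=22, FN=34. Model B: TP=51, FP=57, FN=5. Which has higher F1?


Model A: P=127/149=0.8523, R=127/161=0.7888, F1=2PR/(P+R)=2TP/(2TP+FP+FN)=254/310=0.8194
Model B: P=51/108=0.4722, R=51/56=0.9107, F1=2PR/(P+R)=2TP/(2TP+FP+FN)=102/164=0.622
0.8194 > 0.622 → Model A

Model A


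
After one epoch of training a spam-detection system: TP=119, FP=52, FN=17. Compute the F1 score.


Precision = 119/171 = 0.6959
Recall = 119/136 = 0.875
F1 = 2·P·R/(P+R) = 2·TP/(2·TP+FP+FN) = 238/(238+52+17) = 238/307 = 0.7752

0.7752


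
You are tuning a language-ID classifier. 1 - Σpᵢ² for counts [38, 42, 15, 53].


Probabilities: [38/148, 42/148, 15/148, 53/148] ≈ [0.2568, 0.2838, 0.1014, 0.3581]
Σpᵢ² = (1444 + 1764 + 225 + 2809)/148² = 6242/21904
Gini = 1 - Σpᵢ² = 1 - 6242/21904 = 0.715

0.715


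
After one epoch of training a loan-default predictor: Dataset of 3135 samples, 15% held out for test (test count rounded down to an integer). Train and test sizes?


Test = ⌊3135·15/100⌋ = 470
Train = 3135 - 470 = 2665

Train: 2665, Test: 470


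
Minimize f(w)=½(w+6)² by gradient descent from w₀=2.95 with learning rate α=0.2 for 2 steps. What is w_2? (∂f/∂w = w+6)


step 1: grad = 2.95+6 = 8.95; w = 2.95 - 0.2·(8.95) = 1.16
step 2: grad = 1.16+6 = 7.16; w = 1.16 - 0.2·(7.16) = -0.272

-0.272


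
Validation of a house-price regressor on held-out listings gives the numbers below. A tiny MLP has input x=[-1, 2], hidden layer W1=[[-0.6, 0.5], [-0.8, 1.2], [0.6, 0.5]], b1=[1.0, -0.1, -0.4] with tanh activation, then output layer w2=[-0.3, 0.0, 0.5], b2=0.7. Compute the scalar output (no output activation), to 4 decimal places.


z1[0] = (-0.6)·(-1) + (0.5)·(2) + 1.0 = 2.6
z1[1] = (-0.8)·(-1) + (1.2)·(2) - 0.1 = 3.1
z1[2] = (0.6)·(-1) + (0.5)·(2) - 0.4 = 0.0
h = tanh(z1) = [0.989, 0.9959, 0.0]
output = (-0.3)·(0.989) + (0.0)·(0.9959) + (0.5)·(0.0) + 0.7 = 0.4033

0.4033


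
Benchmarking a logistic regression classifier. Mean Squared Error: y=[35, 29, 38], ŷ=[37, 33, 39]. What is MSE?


Squared errors: (35-37)²=4, (29-33)²=16, (38-39)²=1
Sum = 21
MSE = 21/3 = 7

7


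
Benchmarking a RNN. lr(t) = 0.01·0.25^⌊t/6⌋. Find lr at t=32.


n_drops = ⌊32/6⌋ = 5
lr = 0.01·0.25^5 = 0.01·0.0009765625 = 0.000009765625

0.000009765625


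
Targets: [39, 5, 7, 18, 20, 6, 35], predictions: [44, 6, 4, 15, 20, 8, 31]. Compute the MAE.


Absolute errors: |39-44|=5, |5-6|=1, |7-4|=3, |18-15|=3, |20-20|=0, |6-8|=2, |35-31|=4
Sum = 18
MAE = 18/7 = 18/7

18/7


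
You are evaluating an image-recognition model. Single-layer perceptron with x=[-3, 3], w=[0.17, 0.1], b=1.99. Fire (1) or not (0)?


z = (-3)·(0.17) + (3)·(0.1) + 1.99
  = 1.78
step(z) = 1 (z≥0)

1


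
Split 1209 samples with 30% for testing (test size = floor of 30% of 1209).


Test = ⌊1209·30/100⌋ = 362
Train = 1209 - 362 = 847

Train: 847, Test: 362


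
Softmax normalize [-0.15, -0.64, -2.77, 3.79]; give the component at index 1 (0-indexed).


Exponentials: e^-0.15=0.8607, e^-0.64=0.5273, e^-2.77=0.0627, e^3.79=44.2564
Sum = 45.7071
Softmax = [0.0188, 0.0115, 0.0014, 0.9683]
p[1] = 0.5273/45.7071 = 0.0115

0.0115


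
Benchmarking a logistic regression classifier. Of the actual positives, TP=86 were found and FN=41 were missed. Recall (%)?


Recall = TP/(TP+FN)
= 86/(86+41)
= 86/127 = 67.72%

67.72%


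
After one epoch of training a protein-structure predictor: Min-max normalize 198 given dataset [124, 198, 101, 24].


min=24, max=198
(198-24)/(198-24) = 174/174 = 1.0

1.0


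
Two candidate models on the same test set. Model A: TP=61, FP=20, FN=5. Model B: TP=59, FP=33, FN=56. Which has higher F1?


Model A: P=61/81=0.7531, R=61/66=0.9242, F1=2PR/(P+R)=2TP/(2TP+FP+FN)=122/147=0.8299
Model B: P=59/92=0.6413, R=59/115=0.513, F1=2PR/(P+R)=2TP/(2TP+FP+FN)=118/207=0.57
0.8299 > 0.57 → Model A

Model A


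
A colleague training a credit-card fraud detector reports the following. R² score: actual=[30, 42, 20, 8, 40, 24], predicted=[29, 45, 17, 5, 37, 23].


ȳ = 27.3333
SS_res = Σ(y-ŷ)² = 38
SS_tot = Σ(y-ȳ)² = 821.33
R² = 1 - SS_res/SS_tot = 1 - 0.0463 = 0.9537

0.9537


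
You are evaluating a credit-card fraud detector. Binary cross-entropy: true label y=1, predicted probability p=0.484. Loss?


BCE = -[y·ln(p) + (1-y)·ln(1-p)]
= -1·ln(0.484) - 0
= -ln(0.484) = 0.7257

0.7257


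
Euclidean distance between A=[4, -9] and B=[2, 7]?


d = √((4-2)² + (-9-7)²)
  = √(4 + 256)
  = √260 = 16.1245

16.1245


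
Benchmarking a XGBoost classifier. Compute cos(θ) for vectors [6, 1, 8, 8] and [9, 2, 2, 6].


A·B = 6·9 + 1·2 + 8·2 + 8·6 = 120
‖A‖ = √165 = 12.8452, ‖B‖ = √125 = 11.1803
cos = 120/(√165·√125) = 120/√20625 = 0.8356

0.8356


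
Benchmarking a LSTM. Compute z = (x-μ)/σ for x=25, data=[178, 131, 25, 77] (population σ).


μ = 102.75, σ = 57.3776
z = (25 - 102.75)/57.3776 = -1.3551

-1.3551


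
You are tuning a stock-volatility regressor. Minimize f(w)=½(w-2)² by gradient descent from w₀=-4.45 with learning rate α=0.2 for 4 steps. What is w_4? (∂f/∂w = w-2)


step 1: grad = -4.45-2 = -6.45; w = -4.45 - 0.2·(-6.45) = -3.16
step 2: grad = -3.16-2 = -5.16; w = -3.16 - 0.2·(-5.16) = -2.128
step 3: grad = -2.128-2 = -4.128; w = -2.128 - 0.2·(-4.128) = -1.3024
step 4: grad = -1.3024-2 = -3.3024; w = -1.3024 - 0.2·(-3.3024) = -0.64192

-0.64192


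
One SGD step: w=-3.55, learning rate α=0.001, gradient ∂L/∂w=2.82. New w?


w_new = w - α·∇
= -3.55 - 0.001·2.82
= -3.55 - 0.00282
= -3.55282

-3.55282


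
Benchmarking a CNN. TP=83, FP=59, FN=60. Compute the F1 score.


Precision = 83/142 = 0.5845
Recall = 83/143 = 0.5804
F1 = 2·P·R/(P+R) = 2·TP/(2·TP+FP+FN) = 166/(166+59+60) = 166/285 = 0.5825

0.5825


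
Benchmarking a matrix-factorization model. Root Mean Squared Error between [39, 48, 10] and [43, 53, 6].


MSE = 57/3 = 19
RMSE = √(57/3) = 4.3589

4.3589


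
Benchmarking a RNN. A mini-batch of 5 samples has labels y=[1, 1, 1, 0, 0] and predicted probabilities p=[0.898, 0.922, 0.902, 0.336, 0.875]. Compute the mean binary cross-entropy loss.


L[0] = -ln(0.898) = 0.1076
L[1] = -ln(0.922) = 0.0812
L[2] = -ln(0.902) = 0.1031
L[3] = -ln(1-0.336) = -ln(0.664) = 0.4095
L[4] = -ln(1-0.875) = -ln(0.125) = 2.0794
mean = (0.1076 + 0.0812 + 0.1031 + 0.4095 + 2.0794)/5 = 0.5562

0.5562
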